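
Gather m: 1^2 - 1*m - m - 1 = -2*m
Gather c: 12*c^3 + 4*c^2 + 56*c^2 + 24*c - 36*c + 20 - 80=12*c^3 + 60*c^2 - 12*c - 60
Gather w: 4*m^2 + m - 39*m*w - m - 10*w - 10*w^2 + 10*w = 4*m^2 - 39*m*w - 10*w^2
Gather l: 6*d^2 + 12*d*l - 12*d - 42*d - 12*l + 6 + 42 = 6*d^2 - 54*d + l*(12*d - 12) + 48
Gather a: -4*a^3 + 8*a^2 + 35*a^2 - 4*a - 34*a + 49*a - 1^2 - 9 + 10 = -4*a^3 + 43*a^2 + 11*a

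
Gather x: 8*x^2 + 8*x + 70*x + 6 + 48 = 8*x^2 + 78*x + 54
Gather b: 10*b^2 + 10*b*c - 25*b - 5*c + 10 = 10*b^2 + b*(10*c - 25) - 5*c + 10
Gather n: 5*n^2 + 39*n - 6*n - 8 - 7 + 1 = 5*n^2 + 33*n - 14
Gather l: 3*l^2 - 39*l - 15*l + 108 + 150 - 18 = 3*l^2 - 54*l + 240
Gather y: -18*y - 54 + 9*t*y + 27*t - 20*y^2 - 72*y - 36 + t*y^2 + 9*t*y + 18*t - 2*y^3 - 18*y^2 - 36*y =45*t - 2*y^3 + y^2*(t - 38) + y*(18*t - 126) - 90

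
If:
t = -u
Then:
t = -u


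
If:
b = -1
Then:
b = -1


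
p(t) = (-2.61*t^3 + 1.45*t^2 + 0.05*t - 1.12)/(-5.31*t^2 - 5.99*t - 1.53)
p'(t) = (10.62*t + 5.99)*(-2.61*t^3 + 1.45*t^2 + 0.05*t - 1.12)/(-5.31*t^2 - 5.99*t - 1.53)^2 + (-7.83*t^2 + 2.9*t + 0.05)/(-5.31*t^2 - 5.99*t - 1.53)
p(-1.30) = -2.58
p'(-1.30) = -1.17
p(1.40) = 0.26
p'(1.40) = 0.28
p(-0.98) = -3.53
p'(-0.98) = -6.95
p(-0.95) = -3.77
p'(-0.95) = -8.96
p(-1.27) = -2.61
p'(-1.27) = -1.34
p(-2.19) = -2.39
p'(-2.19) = 0.19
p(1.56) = 0.31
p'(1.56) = 0.31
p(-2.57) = -2.48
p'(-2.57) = 0.29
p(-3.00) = -2.62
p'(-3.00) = 0.36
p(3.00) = 0.87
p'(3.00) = 0.43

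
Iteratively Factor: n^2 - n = (n - 1)*(n)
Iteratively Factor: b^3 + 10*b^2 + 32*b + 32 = (b + 4)*(b^2 + 6*b + 8) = (b + 4)^2*(b + 2)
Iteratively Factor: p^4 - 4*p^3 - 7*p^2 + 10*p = (p + 2)*(p^3 - 6*p^2 + 5*p) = p*(p + 2)*(p^2 - 6*p + 5) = p*(p - 5)*(p + 2)*(p - 1)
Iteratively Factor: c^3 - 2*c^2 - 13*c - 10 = (c + 2)*(c^2 - 4*c - 5) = (c - 5)*(c + 2)*(c + 1)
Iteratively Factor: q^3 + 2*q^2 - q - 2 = (q + 1)*(q^2 + q - 2) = (q + 1)*(q + 2)*(q - 1)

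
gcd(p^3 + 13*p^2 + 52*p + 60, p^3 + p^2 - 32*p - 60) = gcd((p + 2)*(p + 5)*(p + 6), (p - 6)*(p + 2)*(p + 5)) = p^2 + 7*p + 10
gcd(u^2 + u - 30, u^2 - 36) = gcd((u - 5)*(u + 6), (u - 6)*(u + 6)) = u + 6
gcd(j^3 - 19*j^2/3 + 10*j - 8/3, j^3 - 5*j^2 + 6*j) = j - 2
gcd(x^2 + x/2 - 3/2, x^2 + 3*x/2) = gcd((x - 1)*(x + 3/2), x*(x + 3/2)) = x + 3/2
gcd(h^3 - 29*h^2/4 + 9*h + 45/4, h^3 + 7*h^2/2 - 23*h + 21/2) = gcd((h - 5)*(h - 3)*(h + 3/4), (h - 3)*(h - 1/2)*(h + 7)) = h - 3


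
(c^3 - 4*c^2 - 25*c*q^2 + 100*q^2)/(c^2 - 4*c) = c - 25*q^2/c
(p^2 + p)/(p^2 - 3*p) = (p + 1)/(p - 3)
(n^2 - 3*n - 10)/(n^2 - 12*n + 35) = (n + 2)/(n - 7)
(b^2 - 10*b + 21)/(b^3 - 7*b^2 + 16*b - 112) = (b - 3)/(b^2 + 16)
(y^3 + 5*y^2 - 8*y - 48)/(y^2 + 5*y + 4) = (y^2 + y - 12)/(y + 1)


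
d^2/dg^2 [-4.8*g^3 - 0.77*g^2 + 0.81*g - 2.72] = -28.8*g - 1.54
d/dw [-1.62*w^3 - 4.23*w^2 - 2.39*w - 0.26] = -4.86*w^2 - 8.46*w - 2.39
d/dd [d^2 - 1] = 2*d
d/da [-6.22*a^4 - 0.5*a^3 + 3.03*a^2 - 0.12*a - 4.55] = -24.88*a^3 - 1.5*a^2 + 6.06*a - 0.12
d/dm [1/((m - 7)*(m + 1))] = 2*(3 - m)/(m^4 - 12*m^3 + 22*m^2 + 84*m + 49)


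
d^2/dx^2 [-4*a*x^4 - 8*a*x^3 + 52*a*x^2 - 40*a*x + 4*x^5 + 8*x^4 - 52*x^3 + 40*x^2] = -48*a*x^2 - 48*a*x + 104*a + 80*x^3 + 96*x^2 - 312*x + 80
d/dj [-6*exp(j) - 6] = -6*exp(j)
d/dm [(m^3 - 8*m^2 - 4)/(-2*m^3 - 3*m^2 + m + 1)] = (-19*m^4 + 2*m^3 - 29*m^2 - 40*m + 4)/(4*m^6 + 12*m^5 + 5*m^4 - 10*m^3 - 5*m^2 + 2*m + 1)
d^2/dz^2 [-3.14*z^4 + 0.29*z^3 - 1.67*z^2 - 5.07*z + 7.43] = -37.68*z^2 + 1.74*z - 3.34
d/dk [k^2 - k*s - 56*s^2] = 2*k - s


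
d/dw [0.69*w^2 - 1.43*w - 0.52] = 1.38*w - 1.43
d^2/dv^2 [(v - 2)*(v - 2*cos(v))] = 2*(v - 2)*cos(v) + 4*sin(v) + 2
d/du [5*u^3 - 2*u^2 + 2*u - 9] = 15*u^2 - 4*u + 2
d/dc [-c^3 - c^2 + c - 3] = -3*c^2 - 2*c + 1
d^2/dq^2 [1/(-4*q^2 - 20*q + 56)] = (q^2 + 5*q - (2*q + 5)^2 - 14)/(2*(q^2 + 5*q - 14)^3)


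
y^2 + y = y*(y + 1)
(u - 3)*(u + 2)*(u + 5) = u^3 + 4*u^2 - 11*u - 30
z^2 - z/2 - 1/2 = (z - 1)*(z + 1/2)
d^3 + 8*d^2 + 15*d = d*(d + 3)*(d + 5)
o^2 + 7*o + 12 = (o + 3)*(o + 4)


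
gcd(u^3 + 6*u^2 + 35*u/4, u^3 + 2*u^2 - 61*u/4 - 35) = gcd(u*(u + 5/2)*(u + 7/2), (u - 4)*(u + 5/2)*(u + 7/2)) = u^2 + 6*u + 35/4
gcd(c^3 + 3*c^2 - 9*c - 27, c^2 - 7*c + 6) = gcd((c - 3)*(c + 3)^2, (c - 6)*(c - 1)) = 1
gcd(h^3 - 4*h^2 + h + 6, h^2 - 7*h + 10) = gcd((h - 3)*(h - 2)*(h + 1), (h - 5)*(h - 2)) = h - 2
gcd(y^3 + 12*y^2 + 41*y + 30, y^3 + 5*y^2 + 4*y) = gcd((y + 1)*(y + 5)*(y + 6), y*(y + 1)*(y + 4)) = y + 1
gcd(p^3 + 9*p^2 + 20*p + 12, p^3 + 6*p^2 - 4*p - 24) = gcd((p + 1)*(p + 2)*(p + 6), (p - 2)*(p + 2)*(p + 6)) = p^2 + 8*p + 12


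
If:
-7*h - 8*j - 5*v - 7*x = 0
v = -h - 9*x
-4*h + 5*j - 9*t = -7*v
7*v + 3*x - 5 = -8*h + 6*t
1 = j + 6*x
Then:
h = 1051/1081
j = 331/1081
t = -5927/3243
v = -2176/1081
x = 125/1081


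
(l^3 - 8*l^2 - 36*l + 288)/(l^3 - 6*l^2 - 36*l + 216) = (l - 8)/(l - 6)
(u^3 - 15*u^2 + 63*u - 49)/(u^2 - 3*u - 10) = (-u^3 + 15*u^2 - 63*u + 49)/(-u^2 + 3*u + 10)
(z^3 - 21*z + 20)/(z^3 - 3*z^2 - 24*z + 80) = (z - 1)/(z - 4)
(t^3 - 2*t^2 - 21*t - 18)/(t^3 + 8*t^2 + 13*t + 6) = (t^2 - 3*t - 18)/(t^2 + 7*t + 6)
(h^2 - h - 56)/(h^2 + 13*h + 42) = (h - 8)/(h + 6)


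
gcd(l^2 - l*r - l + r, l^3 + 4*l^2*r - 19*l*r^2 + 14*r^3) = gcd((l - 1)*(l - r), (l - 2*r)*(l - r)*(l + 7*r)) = -l + r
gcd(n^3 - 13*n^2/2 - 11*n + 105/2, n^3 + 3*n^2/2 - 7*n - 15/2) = n^2 + n/2 - 15/2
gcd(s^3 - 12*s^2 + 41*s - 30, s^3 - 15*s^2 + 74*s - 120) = s^2 - 11*s + 30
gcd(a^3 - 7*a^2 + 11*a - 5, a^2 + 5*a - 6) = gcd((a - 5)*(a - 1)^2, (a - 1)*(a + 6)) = a - 1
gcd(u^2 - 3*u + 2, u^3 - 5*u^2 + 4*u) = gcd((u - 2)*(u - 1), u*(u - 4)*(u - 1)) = u - 1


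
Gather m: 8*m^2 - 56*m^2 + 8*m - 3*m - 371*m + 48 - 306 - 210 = -48*m^2 - 366*m - 468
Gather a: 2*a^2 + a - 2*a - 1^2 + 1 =2*a^2 - a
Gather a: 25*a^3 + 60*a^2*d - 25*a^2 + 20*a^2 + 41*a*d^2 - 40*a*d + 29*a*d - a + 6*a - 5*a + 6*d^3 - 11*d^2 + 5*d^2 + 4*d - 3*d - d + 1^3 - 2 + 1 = 25*a^3 + a^2*(60*d - 5) + a*(41*d^2 - 11*d) + 6*d^3 - 6*d^2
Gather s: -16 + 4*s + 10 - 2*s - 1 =2*s - 7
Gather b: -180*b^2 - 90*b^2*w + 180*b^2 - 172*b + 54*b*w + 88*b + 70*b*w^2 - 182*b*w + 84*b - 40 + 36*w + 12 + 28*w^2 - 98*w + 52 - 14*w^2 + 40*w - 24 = -90*b^2*w + b*(70*w^2 - 128*w) + 14*w^2 - 22*w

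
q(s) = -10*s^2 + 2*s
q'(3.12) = -60.40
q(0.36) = -0.58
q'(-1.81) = 38.20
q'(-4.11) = 84.20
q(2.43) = -54.19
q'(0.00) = 2.00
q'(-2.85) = 59.00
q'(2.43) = -46.60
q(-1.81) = -36.38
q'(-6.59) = 133.80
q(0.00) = 0.00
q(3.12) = -91.10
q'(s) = 2 - 20*s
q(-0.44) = -2.82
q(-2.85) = -86.92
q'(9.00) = -178.00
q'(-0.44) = 10.80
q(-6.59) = -447.46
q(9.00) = -792.00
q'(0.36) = -5.20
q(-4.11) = -177.14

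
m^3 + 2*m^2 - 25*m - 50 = (m - 5)*(m + 2)*(m + 5)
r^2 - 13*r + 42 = (r - 7)*(r - 6)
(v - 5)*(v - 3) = v^2 - 8*v + 15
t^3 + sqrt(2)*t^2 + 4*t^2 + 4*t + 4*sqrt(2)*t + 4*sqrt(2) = (t + 2)^2*(t + sqrt(2))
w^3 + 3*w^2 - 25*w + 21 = (w - 3)*(w - 1)*(w + 7)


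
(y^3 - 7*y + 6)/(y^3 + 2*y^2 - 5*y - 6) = (y - 1)/(y + 1)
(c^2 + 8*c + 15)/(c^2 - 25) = (c + 3)/(c - 5)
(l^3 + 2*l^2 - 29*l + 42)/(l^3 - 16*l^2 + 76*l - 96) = (l^2 + 4*l - 21)/(l^2 - 14*l + 48)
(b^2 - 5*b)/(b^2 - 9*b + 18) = b*(b - 5)/(b^2 - 9*b + 18)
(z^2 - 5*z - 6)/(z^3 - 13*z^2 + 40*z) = (z^2 - 5*z - 6)/(z*(z^2 - 13*z + 40))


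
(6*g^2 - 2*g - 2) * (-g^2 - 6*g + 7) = -6*g^4 - 34*g^3 + 56*g^2 - 2*g - 14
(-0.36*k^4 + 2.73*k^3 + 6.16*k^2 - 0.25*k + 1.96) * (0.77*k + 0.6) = -0.2772*k^5 + 1.8861*k^4 + 6.3812*k^3 + 3.5035*k^2 + 1.3592*k + 1.176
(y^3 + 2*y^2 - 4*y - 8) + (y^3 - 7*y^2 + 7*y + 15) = 2*y^3 - 5*y^2 + 3*y + 7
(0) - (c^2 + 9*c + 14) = -c^2 - 9*c - 14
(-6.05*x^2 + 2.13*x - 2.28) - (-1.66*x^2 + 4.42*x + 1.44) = -4.39*x^2 - 2.29*x - 3.72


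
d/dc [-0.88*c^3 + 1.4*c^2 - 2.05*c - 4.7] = -2.64*c^2 + 2.8*c - 2.05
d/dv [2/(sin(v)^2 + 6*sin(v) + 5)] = -4*(sin(v) + 3)*cos(v)/(sin(v)^2 + 6*sin(v) + 5)^2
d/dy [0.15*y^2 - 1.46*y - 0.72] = 0.3*y - 1.46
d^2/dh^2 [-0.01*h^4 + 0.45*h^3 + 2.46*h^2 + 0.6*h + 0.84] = -0.12*h^2 + 2.7*h + 4.92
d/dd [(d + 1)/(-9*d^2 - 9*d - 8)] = (9*d^2 + 18*d + 1)/(81*d^4 + 162*d^3 + 225*d^2 + 144*d + 64)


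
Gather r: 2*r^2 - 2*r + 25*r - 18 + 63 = 2*r^2 + 23*r + 45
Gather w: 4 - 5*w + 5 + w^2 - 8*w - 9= w^2 - 13*w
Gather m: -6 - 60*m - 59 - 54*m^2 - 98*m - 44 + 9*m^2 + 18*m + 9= -45*m^2 - 140*m - 100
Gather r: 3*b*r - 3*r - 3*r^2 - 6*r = -3*r^2 + r*(3*b - 9)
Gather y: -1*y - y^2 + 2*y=-y^2 + y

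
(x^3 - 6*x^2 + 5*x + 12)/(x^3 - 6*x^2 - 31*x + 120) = (x^2 - 3*x - 4)/(x^2 - 3*x - 40)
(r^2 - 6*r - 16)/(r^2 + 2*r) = (r - 8)/r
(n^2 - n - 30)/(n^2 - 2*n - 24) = (n + 5)/(n + 4)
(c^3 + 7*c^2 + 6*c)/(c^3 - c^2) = (c^2 + 7*c + 6)/(c*(c - 1))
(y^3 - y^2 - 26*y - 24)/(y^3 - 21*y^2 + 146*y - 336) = (y^2 + 5*y + 4)/(y^2 - 15*y + 56)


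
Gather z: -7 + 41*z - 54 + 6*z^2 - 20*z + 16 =6*z^2 + 21*z - 45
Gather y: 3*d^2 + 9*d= 3*d^2 + 9*d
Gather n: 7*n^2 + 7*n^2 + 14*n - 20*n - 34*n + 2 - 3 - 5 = 14*n^2 - 40*n - 6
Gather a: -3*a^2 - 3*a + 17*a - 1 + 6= -3*a^2 + 14*a + 5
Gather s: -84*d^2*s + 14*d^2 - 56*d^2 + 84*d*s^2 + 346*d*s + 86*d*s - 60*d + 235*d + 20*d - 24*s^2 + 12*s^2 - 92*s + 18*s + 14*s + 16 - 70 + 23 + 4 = -42*d^2 + 195*d + s^2*(84*d - 12) + s*(-84*d^2 + 432*d - 60) - 27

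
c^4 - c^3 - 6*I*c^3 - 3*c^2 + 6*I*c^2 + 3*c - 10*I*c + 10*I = (c - 1)*(c - 5*I)*(c - 2*I)*(c + I)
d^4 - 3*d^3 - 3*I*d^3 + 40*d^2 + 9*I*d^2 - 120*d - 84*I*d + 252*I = (d - 3)*(d - 7*I)*(d - 2*I)*(d + 6*I)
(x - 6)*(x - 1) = x^2 - 7*x + 6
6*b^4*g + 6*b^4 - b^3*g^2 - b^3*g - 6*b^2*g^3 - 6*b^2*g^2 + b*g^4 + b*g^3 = (-6*b + g)*(-b + g)*(b + g)*(b*g + b)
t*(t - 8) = t^2 - 8*t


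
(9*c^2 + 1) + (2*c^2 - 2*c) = 11*c^2 - 2*c + 1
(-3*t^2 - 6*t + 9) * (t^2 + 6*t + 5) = -3*t^4 - 24*t^3 - 42*t^2 + 24*t + 45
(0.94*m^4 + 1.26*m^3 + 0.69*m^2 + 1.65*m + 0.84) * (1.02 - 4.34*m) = -4.0796*m^5 - 4.5096*m^4 - 1.7094*m^3 - 6.4572*m^2 - 1.9626*m + 0.8568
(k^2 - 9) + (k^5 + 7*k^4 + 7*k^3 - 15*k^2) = k^5 + 7*k^4 + 7*k^3 - 14*k^2 - 9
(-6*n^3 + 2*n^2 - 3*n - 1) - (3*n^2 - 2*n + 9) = -6*n^3 - n^2 - n - 10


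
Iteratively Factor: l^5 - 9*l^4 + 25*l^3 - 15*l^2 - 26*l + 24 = (l - 1)*(l^4 - 8*l^3 + 17*l^2 + 2*l - 24) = (l - 3)*(l - 1)*(l^3 - 5*l^2 + 2*l + 8) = (l - 3)*(l - 1)*(l + 1)*(l^2 - 6*l + 8) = (l - 3)*(l - 2)*(l - 1)*(l + 1)*(l - 4)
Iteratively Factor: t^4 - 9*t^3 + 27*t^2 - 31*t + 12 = (t - 1)*(t^3 - 8*t^2 + 19*t - 12) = (t - 1)^2*(t^2 - 7*t + 12) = (t - 4)*(t - 1)^2*(t - 3)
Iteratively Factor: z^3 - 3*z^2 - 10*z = (z - 5)*(z^2 + 2*z) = z*(z - 5)*(z + 2)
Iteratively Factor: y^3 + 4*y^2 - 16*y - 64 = (y + 4)*(y^2 - 16) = (y + 4)^2*(y - 4)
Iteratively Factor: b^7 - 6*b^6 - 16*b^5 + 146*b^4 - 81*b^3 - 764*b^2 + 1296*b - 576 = (b - 1)*(b^6 - 5*b^5 - 21*b^4 + 125*b^3 + 44*b^2 - 720*b + 576) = (b - 4)*(b - 1)*(b^5 - b^4 - 25*b^3 + 25*b^2 + 144*b - 144) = (b - 4)*(b - 1)*(b + 4)*(b^4 - 5*b^3 - 5*b^2 + 45*b - 36) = (b - 4)*(b - 1)*(b + 3)*(b + 4)*(b^3 - 8*b^2 + 19*b - 12) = (b - 4)*(b - 1)^2*(b + 3)*(b + 4)*(b^2 - 7*b + 12) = (b - 4)^2*(b - 1)^2*(b + 3)*(b + 4)*(b - 3)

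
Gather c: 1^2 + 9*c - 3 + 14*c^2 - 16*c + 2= 14*c^2 - 7*c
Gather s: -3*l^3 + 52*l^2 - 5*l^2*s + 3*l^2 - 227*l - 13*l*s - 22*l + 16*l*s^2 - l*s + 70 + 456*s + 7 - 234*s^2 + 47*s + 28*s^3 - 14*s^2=-3*l^3 + 55*l^2 - 249*l + 28*s^3 + s^2*(16*l - 248) + s*(-5*l^2 - 14*l + 503) + 77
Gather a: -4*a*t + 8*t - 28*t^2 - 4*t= -4*a*t - 28*t^2 + 4*t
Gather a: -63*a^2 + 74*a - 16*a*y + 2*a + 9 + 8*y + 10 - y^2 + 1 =-63*a^2 + a*(76 - 16*y) - y^2 + 8*y + 20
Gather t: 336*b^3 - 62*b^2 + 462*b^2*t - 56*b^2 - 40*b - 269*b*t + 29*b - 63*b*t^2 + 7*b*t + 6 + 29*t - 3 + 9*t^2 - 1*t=336*b^3 - 118*b^2 - 11*b + t^2*(9 - 63*b) + t*(462*b^2 - 262*b + 28) + 3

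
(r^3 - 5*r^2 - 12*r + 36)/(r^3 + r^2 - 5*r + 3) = (r^2 - 8*r + 12)/(r^2 - 2*r + 1)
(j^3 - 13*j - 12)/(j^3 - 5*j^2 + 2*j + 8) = (j + 3)/(j - 2)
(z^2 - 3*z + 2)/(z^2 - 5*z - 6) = (-z^2 + 3*z - 2)/(-z^2 + 5*z + 6)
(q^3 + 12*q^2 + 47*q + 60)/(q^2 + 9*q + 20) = q + 3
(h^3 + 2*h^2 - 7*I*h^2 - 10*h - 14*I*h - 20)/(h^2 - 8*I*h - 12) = (h^2 + h*(2 - 5*I) - 10*I)/(h - 6*I)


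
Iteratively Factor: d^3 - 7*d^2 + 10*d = (d)*(d^2 - 7*d + 10) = d*(d - 5)*(d - 2)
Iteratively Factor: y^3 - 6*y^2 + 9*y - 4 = (y - 1)*(y^2 - 5*y + 4) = (y - 1)^2*(y - 4)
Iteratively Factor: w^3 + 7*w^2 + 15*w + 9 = (w + 3)*(w^2 + 4*w + 3) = (w + 3)^2*(w + 1)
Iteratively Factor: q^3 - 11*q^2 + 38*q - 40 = (q - 2)*(q^2 - 9*q + 20) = (q - 5)*(q - 2)*(q - 4)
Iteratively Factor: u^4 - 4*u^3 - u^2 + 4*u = (u)*(u^3 - 4*u^2 - u + 4) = u*(u - 1)*(u^2 - 3*u - 4) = u*(u - 1)*(u + 1)*(u - 4)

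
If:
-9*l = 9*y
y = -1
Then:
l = 1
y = -1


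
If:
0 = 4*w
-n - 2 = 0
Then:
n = -2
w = 0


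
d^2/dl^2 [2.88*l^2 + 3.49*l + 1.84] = 5.76000000000000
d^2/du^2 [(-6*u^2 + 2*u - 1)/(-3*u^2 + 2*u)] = 2*(18*u^3 + 27*u^2 - 18*u + 4)/(u^3*(27*u^3 - 54*u^2 + 36*u - 8))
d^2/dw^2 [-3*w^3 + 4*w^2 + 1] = 8 - 18*w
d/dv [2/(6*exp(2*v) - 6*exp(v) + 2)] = (3 - 6*exp(v))*exp(v)/(3*exp(2*v) - 3*exp(v) + 1)^2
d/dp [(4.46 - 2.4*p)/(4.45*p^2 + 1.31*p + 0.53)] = (10.68*p^2 - 39.694*p - 7.1146)/(19.8025*p^4 + 11.659*p^3 + 6.4331*p^2 + 1.3886*p + 0.2809)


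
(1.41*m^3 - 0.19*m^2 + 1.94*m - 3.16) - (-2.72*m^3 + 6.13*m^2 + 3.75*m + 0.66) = 4.13*m^3 - 6.32*m^2 - 1.81*m - 3.82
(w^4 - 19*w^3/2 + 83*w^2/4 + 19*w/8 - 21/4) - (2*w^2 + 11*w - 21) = w^4 - 19*w^3/2 + 75*w^2/4 - 69*w/8 + 63/4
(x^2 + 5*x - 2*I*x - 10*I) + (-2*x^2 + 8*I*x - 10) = -x^2 + 5*x + 6*I*x - 10 - 10*I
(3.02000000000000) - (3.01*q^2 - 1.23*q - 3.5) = -3.01*q^2 + 1.23*q + 6.52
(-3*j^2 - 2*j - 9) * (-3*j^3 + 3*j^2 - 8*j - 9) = 9*j^5 - 3*j^4 + 45*j^3 + 16*j^2 + 90*j + 81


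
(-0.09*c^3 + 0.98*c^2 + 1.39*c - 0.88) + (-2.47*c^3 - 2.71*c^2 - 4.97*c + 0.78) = -2.56*c^3 - 1.73*c^2 - 3.58*c - 0.1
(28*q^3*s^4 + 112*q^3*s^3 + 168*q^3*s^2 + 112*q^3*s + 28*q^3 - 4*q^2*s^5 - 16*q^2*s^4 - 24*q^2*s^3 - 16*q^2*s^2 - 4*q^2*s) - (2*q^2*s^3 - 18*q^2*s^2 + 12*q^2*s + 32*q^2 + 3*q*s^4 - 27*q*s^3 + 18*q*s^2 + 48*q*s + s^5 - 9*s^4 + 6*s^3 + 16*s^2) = 28*q^3*s^4 + 112*q^3*s^3 + 168*q^3*s^2 + 112*q^3*s + 28*q^3 - 4*q^2*s^5 - 16*q^2*s^4 - 26*q^2*s^3 + 2*q^2*s^2 - 16*q^2*s - 32*q^2 - 3*q*s^4 + 27*q*s^3 - 18*q*s^2 - 48*q*s - s^5 + 9*s^4 - 6*s^3 - 16*s^2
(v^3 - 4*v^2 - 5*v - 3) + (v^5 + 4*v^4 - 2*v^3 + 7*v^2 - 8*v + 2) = v^5 + 4*v^4 - v^3 + 3*v^2 - 13*v - 1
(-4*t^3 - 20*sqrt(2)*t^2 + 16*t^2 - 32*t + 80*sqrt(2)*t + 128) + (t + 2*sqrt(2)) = -4*t^3 - 20*sqrt(2)*t^2 + 16*t^2 - 31*t + 80*sqrt(2)*t + 2*sqrt(2) + 128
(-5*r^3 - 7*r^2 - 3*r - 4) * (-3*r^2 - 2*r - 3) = 15*r^5 + 31*r^4 + 38*r^3 + 39*r^2 + 17*r + 12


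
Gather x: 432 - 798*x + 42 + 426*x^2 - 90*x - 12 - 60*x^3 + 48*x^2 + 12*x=-60*x^3 + 474*x^2 - 876*x + 462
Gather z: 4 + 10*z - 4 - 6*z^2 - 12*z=-6*z^2 - 2*z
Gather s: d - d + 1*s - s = 0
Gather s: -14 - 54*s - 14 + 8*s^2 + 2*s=8*s^2 - 52*s - 28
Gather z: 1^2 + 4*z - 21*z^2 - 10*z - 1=-21*z^2 - 6*z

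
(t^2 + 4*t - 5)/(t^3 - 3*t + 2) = (t + 5)/(t^2 + t - 2)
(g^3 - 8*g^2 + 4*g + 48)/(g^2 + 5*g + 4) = (g^3 - 8*g^2 + 4*g + 48)/(g^2 + 5*g + 4)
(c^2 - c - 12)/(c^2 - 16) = (c + 3)/(c + 4)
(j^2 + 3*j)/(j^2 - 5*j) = (j + 3)/(j - 5)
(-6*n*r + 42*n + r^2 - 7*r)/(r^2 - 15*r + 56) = (-6*n + r)/(r - 8)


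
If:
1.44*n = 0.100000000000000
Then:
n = 0.07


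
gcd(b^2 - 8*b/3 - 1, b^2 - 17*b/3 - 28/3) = 1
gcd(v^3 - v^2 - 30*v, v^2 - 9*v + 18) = v - 6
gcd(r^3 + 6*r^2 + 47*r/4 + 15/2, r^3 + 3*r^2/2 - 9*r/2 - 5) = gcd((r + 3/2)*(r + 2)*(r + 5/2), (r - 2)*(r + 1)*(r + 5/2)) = r + 5/2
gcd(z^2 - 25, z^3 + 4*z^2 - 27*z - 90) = z - 5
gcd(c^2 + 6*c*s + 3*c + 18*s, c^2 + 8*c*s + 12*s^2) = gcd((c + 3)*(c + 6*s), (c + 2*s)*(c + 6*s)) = c + 6*s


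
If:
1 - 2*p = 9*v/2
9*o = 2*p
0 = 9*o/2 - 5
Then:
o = 10/9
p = 5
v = -2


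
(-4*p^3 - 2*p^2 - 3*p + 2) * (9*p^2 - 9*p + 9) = -36*p^5 + 18*p^4 - 45*p^3 + 27*p^2 - 45*p + 18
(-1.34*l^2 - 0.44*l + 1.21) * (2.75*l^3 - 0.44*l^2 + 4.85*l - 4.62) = -3.685*l^5 - 0.6204*l^4 - 2.9779*l^3 + 3.5244*l^2 + 7.9013*l - 5.5902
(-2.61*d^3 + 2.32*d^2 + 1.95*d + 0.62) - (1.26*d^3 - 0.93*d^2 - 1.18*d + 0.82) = -3.87*d^3 + 3.25*d^2 + 3.13*d - 0.2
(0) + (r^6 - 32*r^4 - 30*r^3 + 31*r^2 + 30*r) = r^6 - 32*r^4 - 30*r^3 + 31*r^2 + 30*r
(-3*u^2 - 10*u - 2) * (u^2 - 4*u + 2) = -3*u^4 + 2*u^3 + 32*u^2 - 12*u - 4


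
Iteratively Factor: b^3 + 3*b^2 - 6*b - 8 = (b - 2)*(b^2 + 5*b + 4) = (b - 2)*(b + 4)*(b + 1)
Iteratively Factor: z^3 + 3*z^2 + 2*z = (z + 1)*(z^2 + 2*z) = z*(z + 1)*(z + 2)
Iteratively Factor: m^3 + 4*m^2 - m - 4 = (m - 1)*(m^2 + 5*m + 4) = (m - 1)*(m + 4)*(m + 1)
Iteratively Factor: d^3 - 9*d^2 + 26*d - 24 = (d - 4)*(d^2 - 5*d + 6) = (d - 4)*(d - 3)*(d - 2)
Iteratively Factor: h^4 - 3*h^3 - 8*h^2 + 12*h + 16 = (h + 1)*(h^3 - 4*h^2 - 4*h + 16) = (h + 1)*(h + 2)*(h^2 - 6*h + 8) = (h - 4)*(h + 1)*(h + 2)*(h - 2)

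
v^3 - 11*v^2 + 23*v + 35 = (v - 7)*(v - 5)*(v + 1)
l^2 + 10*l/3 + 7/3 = (l + 1)*(l + 7/3)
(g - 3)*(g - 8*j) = g^2 - 8*g*j - 3*g + 24*j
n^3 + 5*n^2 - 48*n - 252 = (n - 7)*(n + 6)^2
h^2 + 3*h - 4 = (h - 1)*(h + 4)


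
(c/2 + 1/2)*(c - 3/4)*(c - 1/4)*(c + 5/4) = c^4/2 + 5*c^3/8 - 13*c^2/32 - 53*c/128 + 15/128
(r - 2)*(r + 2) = r^2 - 4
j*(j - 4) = j^2 - 4*j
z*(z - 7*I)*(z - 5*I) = z^3 - 12*I*z^2 - 35*z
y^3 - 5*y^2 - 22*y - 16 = (y - 8)*(y + 1)*(y + 2)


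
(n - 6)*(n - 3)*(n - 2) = n^3 - 11*n^2 + 36*n - 36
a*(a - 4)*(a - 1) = a^3 - 5*a^2 + 4*a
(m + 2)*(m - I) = m^2 + 2*m - I*m - 2*I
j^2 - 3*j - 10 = (j - 5)*(j + 2)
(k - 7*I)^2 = k^2 - 14*I*k - 49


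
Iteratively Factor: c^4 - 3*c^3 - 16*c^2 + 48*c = (c + 4)*(c^3 - 7*c^2 + 12*c) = c*(c + 4)*(c^2 - 7*c + 12) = c*(c - 4)*(c + 4)*(c - 3)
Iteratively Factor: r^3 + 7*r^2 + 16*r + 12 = (r + 2)*(r^2 + 5*r + 6) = (r + 2)^2*(r + 3)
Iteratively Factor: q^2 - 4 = (q + 2)*(q - 2)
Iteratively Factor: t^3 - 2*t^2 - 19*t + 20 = (t - 1)*(t^2 - t - 20) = (t - 5)*(t - 1)*(t + 4)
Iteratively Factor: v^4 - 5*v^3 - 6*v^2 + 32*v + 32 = (v + 1)*(v^3 - 6*v^2 + 32) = (v - 4)*(v + 1)*(v^2 - 2*v - 8) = (v - 4)*(v + 1)*(v + 2)*(v - 4)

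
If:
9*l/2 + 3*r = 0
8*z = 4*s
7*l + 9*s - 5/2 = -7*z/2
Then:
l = 5/14 - 43*z/14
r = 129*z/28 - 15/28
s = 2*z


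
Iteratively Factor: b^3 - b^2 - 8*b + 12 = (b - 2)*(b^2 + b - 6) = (b - 2)*(b + 3)*(b - 2)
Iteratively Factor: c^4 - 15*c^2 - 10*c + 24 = (c + 2)*(c^3 - 2*c^2 - 11*c + 12) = (c - 1)*(c + 2)*(c^2 - c - 12) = (c - 1)*(c + 2)*(c + 3)*(c - 4)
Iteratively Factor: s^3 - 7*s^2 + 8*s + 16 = (s - 4)*(s^2 - 3*s - 4) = (s - 4)^2*(s + 1)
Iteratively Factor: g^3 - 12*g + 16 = (g - 2)*(g^2 + 2*g - 8) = (g - 2)^2*(g + 4)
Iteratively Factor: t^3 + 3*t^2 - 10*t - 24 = (t - 3)*(t^2 + 6*t + 8) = (t - 3)*(t + 4)*(t + 2)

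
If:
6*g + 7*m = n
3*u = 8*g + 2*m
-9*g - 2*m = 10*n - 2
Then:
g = 36*u/73 - 2/219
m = 8/219 - 69*u/146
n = 44/219 - 51*u/146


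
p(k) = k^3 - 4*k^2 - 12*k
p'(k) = 3*k^2 - 8*k - 12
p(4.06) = -47.73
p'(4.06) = 4.97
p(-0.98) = 6.98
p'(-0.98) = -1.28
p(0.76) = -10.99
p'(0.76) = -16.35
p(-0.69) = 6.05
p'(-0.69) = -5.05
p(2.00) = -32.00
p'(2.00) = -16.00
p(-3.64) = -57.55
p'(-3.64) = 56.87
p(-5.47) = -217.71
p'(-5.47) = 121.52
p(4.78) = -39.54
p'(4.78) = 18.31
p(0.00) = 0.00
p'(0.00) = -12.00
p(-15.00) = -4095.00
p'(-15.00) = 783.00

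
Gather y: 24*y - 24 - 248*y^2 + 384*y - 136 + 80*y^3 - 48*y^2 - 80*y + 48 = 80*y^3 - 296*y^2 + 328*y - 112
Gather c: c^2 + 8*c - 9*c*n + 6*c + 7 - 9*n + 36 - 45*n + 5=c^2 + c*(14 - 9*n) - 54*n + 48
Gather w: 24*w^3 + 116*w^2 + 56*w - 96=24*w^3 + 116*w^2 + 56*w - 96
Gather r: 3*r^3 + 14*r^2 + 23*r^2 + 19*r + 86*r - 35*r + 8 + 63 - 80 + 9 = 3*r^3 + 37*r^2 + 70*r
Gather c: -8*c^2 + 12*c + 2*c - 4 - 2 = -8*c^2 + 14*c - 6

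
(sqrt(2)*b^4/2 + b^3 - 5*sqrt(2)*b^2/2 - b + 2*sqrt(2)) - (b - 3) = sqrt(2)*b^4/2 + b^3 - 5*sqrt(2)*b^2/2 - 2*b + 2*sqrt(2) + 3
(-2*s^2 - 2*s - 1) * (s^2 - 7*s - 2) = -2*s^4 + 12*s^3 + 17*s^2 + 11*s + 2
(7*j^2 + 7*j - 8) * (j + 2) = 7*j^3 + 21*j^2 + 6*j - 16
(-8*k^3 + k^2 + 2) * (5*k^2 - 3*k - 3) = -40*k^5 + 29*k^4 + 21*k^3 + 7*k^2 - 6*k - 6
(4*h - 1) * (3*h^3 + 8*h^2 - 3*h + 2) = 12*h^4 + 29*h^3 - 20*h^2 + 11*h - 2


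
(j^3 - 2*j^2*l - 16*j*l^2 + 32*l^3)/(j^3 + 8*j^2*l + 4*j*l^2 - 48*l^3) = (j - 4*l)/(j + 6*l)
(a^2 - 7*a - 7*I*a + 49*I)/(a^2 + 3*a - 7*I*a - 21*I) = (a - 7)/(a + 3)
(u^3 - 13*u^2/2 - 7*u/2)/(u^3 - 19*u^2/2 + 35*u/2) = (2*u + 1)/(2*u - 5)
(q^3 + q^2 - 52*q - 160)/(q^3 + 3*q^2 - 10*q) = (q^2 - 4*q - 32)/(q*(q - 2))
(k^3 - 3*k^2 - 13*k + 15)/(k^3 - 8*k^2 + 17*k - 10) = (k + 3)/(k - 2)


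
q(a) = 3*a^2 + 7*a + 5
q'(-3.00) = -11.00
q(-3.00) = 11.00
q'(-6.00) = -29.00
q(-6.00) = 71.00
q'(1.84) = 18.04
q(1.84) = 28.04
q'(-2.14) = -5.84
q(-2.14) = 3.76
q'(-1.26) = -0.56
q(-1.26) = 0.94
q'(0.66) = 10.96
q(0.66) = 10.93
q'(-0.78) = 2.32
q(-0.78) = 1.37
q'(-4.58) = -20.48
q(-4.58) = 35.87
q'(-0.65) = 3.10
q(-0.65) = 1.72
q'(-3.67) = -15.02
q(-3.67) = 19.72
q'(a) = 6*a + 7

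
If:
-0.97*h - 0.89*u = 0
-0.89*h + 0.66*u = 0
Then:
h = 0.00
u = 0.00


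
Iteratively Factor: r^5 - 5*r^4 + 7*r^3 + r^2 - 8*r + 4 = (r + 1)*(r^4 - 6*r^3 + 13*r^2 - 12*r + 4) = (r - 2)*(r + 1)*(r^3 - 4*r^2 + 5*r - 2) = (r - 2)^2*(r + 1)*(r^2 - 2*r + 1) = (r - 2)^2*(r - 1)*(r + 1)*(r - 1)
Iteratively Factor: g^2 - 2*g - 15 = (g + 3)*(g - 5)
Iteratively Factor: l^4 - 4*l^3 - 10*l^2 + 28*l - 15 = (l - 1)*(l^3 - 3*l^2 - 13*l + 15) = (l - 1)*(l + 3)*(l^2 - 6*l + 5) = (l - 5)*(l - 1)*(l + 3)*(l - 1)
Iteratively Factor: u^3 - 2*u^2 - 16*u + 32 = (u - 2)*(u^2 - 16) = (u - 2)*(u + 4)*(u - 4)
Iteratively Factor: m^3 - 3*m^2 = (m)*(m^2 - 3*m) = m*(m - 3)*(m)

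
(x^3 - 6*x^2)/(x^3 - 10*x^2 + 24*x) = x/(x - 4)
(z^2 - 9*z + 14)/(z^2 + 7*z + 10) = (z^2 - 9*z + 14)/(z^2 + 7*z + 10)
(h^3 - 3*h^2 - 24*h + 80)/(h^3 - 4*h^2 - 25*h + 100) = (h - 4)/(h - 5)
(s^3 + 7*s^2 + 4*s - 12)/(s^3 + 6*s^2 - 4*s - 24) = (s - 1)/(s - 2)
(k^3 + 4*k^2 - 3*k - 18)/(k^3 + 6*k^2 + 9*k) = (k - 2)/k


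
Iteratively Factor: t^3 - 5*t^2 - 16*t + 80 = (t + 4)*(t^2 - 9*t + 20) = (t - 5)*(t + 4)*(t - 4)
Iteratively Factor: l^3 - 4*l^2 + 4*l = (l - 2)*(l^2 - 2*l) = l*(l - 2)*(l - 2)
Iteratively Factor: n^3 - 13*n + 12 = (n + 4)*(n^2 - 4*n + 3) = (n - 1)*(n + 4)*(n - 3)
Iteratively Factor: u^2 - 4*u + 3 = (u - 1)*(u - 3)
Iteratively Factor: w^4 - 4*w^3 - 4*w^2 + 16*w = (w - 2)*(w^3 - 2*w^2 - 8*w) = w*(w - 2)*(w^2 - 2*w - 8) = w*(w - 4)*(w - 2)*(w + 2)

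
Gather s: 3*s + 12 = 3*s + 12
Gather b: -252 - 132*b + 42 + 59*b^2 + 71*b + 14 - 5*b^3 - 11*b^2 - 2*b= -5*b^3 + 48*b^2 - 63*b - 196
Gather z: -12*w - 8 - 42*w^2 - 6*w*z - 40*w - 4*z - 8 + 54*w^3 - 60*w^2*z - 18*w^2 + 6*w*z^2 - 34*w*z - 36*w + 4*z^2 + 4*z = 54*w^3 - 60*w^2 - 88*w + z^2*(6*w + 4) + z*(-60*w^2 - 40*w) - 16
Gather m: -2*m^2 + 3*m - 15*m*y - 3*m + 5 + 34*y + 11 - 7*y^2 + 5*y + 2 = -2*m^2 - 15*m*y - 7*y^2 + 39*y + 18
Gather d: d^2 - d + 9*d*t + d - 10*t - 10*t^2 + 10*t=d^2 + 9*d*t - 10*t^2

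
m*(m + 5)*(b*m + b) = b*m^3 + 6*b*m^2 + 5*b*m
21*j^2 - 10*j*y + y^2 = (-7*j + y)*(-3*j + y)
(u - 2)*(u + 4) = u^2 + 2*u - 8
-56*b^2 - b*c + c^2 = (-8*b + c)*(7*b + c)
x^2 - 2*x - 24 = (x - 6)*(x + 4)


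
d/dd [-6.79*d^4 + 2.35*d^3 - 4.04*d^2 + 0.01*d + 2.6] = -27.16*d^3 + 7.05*d^2 - 8.08*d + 0.01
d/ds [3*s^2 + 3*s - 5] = 6*s + 3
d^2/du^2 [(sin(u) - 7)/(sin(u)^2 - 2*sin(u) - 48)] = (sin(u)^5 - 26*sin(u)^4 + 328*sin(u)^3 - 1426*sin(u)^2 + 2604*sin(u) + 920)/(-sin(u)^2 + 2*sin(u) + 48)^3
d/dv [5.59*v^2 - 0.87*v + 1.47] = 11.18*v - 0.87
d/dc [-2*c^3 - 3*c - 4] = -6*c^2 - 3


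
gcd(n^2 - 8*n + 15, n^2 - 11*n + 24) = n - 3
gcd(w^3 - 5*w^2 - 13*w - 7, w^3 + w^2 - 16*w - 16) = w + 1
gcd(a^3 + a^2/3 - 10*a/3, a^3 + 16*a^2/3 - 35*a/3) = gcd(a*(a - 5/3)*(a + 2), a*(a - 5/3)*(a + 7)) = a^2 - 5*a/3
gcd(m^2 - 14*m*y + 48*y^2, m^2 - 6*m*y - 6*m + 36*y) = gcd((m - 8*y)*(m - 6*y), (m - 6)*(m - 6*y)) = -m + 6*y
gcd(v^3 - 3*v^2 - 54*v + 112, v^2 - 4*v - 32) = v - 8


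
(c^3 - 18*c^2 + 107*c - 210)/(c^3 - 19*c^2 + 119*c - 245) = (c - 6)/(c - 7)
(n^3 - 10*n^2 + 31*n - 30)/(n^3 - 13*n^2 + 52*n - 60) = (n - 3)/(n - 6)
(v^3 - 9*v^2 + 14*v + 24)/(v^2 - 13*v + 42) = (v^2 - 3*v - 4)/(v - 7)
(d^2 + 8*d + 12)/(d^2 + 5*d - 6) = (d + 2)/(d - 1)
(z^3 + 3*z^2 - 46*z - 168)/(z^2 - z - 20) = (z^2 - z - 42)/(z - 5)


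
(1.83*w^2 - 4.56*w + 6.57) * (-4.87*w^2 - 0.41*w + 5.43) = -8.9121*w^4 + 21.4569*w^3 - 20.1894*w^2 - 27.4545*w + 35.6751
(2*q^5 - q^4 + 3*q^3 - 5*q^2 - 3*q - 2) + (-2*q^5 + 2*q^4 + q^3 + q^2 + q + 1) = q^4 + 4*q^3 - 4*q^2 - 2*q - 1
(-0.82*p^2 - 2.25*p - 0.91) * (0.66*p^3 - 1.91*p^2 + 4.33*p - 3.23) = -0.5412*p^5 + 0.0811999999999997*p^4 + 0.1463*p^3 - 5.3558*p^2 + 3.3272*p + 2.9393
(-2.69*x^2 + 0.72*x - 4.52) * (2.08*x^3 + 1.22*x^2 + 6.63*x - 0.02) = -5.5952*x^5 - 1.7842*x^4 - 26.3579*x^3 - 0.686999999999999*x^2 - 29.982*x + 0.0904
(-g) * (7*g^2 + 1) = -7*g^3 - g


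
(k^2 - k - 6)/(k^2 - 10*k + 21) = (k + 2)/(k - 7)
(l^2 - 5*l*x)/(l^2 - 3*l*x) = (l - 5*x)/(l - 3*x)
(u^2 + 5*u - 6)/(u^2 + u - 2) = (u + 6)/(u + 2)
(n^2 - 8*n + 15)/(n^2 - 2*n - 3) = (n - 5)/(n + 1)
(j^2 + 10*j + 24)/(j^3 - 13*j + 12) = (j + 6)/(j^2 - 4*j + 3)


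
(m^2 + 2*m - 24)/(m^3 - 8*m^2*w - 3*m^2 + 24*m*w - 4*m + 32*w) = (-m - 6)/(-m^2 + 8*m*w - m + 8*w)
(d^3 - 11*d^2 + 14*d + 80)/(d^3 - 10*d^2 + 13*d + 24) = (d^2 - 3*d - 10)/(d^2 - 2*d - 3)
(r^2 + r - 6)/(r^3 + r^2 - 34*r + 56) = (r + 3)/(r^2 + 3*r - 28)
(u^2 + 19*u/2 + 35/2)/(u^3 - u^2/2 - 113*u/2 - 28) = (2*u + 5)/(2*u^2 - 15*u - 8)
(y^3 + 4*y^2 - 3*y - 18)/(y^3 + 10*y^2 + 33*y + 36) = (y - 2)/(y + 4)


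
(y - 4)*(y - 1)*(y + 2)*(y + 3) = y^4 - 15*y^2 - 10*y + 24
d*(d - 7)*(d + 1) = d^3 - 6*d^2 - 7*d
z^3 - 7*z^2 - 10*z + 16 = (z - 8)*(z - 1)*(z + 2)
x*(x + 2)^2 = x^3 + 4*x^2 + 4*x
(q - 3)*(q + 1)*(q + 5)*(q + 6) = q^4 + 9*q^3 + 5*q^2 - 93*q - 90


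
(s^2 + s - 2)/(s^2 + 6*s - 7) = (s + 2)/(s + 7)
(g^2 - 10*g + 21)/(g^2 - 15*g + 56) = (g - 3)/(g - 8)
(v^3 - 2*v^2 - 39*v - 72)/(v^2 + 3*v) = v - 5 - 24/v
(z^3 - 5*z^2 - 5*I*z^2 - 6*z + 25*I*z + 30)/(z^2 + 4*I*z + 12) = (z^2 - z*(5 + 3*I) + 15*I)/(z + 6*I)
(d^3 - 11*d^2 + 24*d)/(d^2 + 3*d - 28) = d*(d^2 - 11*d + 24)/(d^2 + 3*d - 28)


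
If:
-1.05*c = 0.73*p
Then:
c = -0.695238095238095*p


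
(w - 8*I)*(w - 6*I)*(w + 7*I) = w^3 - 7*I*w^2 + 50*w - 336*I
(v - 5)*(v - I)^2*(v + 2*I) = v^4 - 5*v^3 + 3*v^2 - 15*v - 2*I*v + 10*I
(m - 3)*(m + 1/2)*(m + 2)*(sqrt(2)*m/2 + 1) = sqrt(2)*m^4/2 - sqrt(2)*m^3/4 + m^3 - 13*sqrt(2)*m^2/4 - m^2/2 - 13*m/2 - 3*sqrt(2)*m/2 - 3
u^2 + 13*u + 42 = (u + 6)*(u + 7)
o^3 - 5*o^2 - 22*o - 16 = (o - 8)*(o + 1)*(o + 2)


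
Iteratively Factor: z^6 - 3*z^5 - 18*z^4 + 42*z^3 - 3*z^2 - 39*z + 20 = (z + 4)*(z^5 - 7*z^4 + 10*z^3 + 2*z^2 - 11*z + 5) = (z - 1)*(z + 4)*(z^4 - 6*z^3 + 4*z^2 + 6*z - 5) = (z - 1)^2*(z + 4)*(z^3 - 5*z^2 - z + 5) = (z - 5)*(z - 1)^2*(z + 4)*(z^2 - 1) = (z - 5)*(z - 1)^3*(z + 4)*(z + 1)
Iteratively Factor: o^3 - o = (o)*(o^2 - 1) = o*(o + 1)*(o - 1)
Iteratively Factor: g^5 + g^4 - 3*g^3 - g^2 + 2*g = (g - 1)*(g^4 + 2*g^3 - g^2 - 2*g) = (g - 1)^2*(g^3 + 3*g^2 + 2*g) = (g - 1)^2*(g + 2)*(g^2 + g) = (g - 1)^2*(g + 1)*(g + 2)*(g)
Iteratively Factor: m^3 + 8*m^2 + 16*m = (m)*(m^2 + 8*m + 16) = m*(m + 4)*(m + 4)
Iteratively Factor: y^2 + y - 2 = (y - 1)*(y + 2)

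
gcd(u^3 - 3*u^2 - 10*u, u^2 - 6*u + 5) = u - 5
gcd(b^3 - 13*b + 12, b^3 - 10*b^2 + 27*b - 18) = b^2 - 4*b + 3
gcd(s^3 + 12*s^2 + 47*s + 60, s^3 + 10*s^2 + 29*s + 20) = s^2 + 9*s + 20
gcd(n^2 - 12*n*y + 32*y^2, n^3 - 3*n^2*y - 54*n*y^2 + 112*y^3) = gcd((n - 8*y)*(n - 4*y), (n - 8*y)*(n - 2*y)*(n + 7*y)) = -n + 8*y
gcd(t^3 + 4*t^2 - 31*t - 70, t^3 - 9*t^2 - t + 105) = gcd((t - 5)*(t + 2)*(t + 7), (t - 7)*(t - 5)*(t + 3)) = t - 5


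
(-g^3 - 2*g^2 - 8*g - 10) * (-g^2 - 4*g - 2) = g^5 + 6*g^4 + 18*g^3 + 46*g^2 + 56*g + 20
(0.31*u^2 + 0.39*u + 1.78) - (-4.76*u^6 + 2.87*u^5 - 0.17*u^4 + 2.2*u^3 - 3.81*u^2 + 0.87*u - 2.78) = 4.76*u^6 - 2.87*u^5 + 0.17*u^4 - 2.2*u^3 + 4.12*u^2 - 0.48*u + 4.56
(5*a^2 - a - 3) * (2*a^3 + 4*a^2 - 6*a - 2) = 10*a^5 + 18*a^4 - 40*a^3 - 16*a^2 + 20*a + 6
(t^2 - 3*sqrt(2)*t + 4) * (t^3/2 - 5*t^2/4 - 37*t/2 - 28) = t^5/2 - 3*sqrt(2)*t^4/2 - 5*t^4/4 - 33*t^3/2 + 15*sqrt(2)*t^3/4 - 33*t^2 + 111*sqrt(2)*t^2/2 - 74*t + 84*sqrt(2)*t - 112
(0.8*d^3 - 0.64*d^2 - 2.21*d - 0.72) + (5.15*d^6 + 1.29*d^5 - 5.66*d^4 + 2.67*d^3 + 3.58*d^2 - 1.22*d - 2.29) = 5.15*d^6 + 1.29*d^5 - 5.66*d^4 + 3.47*d^3 + 2.94*d^2 - 3.43*d - 3.01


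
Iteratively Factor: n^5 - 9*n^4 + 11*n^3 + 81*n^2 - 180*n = (n + 3)*(n^4 - 12*n^3 + 47*n^2 - 60*n) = n*(n + 3)*(n^3 - 12*n^2 + 47*n - 60) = n*(n - 5)*(n + 3)*(n^2 - 7*n + 12) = n*(n - 5)*(n - 4)*(n + 3)*(n - 3)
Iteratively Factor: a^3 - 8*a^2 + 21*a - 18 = (a - 3)*(a^2 - 5*a + 6) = (a - 3)*(a - 2)*(a - 3)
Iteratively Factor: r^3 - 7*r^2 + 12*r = (r - 3)*(r^2 - 4*r) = r*(r - 3)*(r - 4)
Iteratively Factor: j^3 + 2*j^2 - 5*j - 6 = (j - 2)*(j^2 + 4*j + 3) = (j - 2)*(j + 3)*(j + 1)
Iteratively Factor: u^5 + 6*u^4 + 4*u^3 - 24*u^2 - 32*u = (u + 2)*(u^4 + 4*u^3 - 4*u^2 - 16*u) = u*(u + 2)*(u^3 + 4*u^2 - 4*u - 16) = u*(u + 2)^2*(u^2 + 2*u - 8) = u*(u - 2)*(u + 2)^2*(u + 4)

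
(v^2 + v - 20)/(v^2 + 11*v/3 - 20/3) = 3*(v - 4)/(3*v - 4)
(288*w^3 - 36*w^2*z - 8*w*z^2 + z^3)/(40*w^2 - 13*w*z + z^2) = (-36*w^2 + z^2)/(-5*w + z)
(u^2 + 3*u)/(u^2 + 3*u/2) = 2*(u + 3)/(2*u + 3)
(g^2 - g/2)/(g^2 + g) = (g - 1/2)/(g + 1)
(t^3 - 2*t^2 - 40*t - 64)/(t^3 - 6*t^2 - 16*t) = (t + 4)/t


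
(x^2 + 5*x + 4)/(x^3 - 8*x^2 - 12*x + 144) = (x + 1)/(x^2 - 12*x + 36)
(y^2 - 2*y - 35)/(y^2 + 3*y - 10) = (y - 7)/(y - 2)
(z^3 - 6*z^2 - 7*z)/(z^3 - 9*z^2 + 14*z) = (z + 1)/(z - 2)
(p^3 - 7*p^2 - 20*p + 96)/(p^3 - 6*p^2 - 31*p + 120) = (p + 4)/(p + 5)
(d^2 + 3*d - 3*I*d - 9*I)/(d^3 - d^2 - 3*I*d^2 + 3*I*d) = (d + 3)/(d*(d - 1))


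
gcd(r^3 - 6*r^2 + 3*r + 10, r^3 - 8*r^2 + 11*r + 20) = r^2 - 4*r - 5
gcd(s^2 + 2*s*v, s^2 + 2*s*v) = s^2 + 2*s*v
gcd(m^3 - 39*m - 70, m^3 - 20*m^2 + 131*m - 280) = m - 7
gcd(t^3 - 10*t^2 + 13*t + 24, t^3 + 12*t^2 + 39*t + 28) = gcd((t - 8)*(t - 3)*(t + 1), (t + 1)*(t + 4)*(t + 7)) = t + 1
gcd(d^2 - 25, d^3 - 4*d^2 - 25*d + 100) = d^2 - 25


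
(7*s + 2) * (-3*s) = -21*s^2 - 6*s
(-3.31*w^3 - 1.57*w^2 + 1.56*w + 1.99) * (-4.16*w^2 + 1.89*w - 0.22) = 13.7696*w^5 + 0.275300000000001*w^4 - 8.7287*w^3 - 4.9846*w^2 + 3.4179*w - 0.4378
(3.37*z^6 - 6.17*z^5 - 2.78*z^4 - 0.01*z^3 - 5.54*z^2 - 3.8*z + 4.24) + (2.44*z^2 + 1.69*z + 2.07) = 3.37*z^6 - 6.17*z^5 - 2.78*z^4 - 0.01*z^3 - 3.1*z^2 - 2.11*z + 6.31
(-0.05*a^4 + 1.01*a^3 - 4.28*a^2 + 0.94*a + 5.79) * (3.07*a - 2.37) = -0.1535*a^5 + 3.2192*a^4 - 15.5333*a^3 + 13.0294*a^2 + 15.5475*a - 13.7223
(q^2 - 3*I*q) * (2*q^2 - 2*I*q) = 2*q^4 - 8*I*q^3 - 6*q^2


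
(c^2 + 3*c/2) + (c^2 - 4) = 2*c^2 + 3*c/2 - 4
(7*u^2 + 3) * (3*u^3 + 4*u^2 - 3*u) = 21*u^5 + 28*u^4 - 12*u^3 + 12*u^2 - 9*u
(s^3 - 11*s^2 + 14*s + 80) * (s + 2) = s^4 - 9*s^3 - 8*s^2 + 108*s + 160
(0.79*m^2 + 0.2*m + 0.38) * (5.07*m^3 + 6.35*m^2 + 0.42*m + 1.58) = 4.0053*m^5 + 6.0305*m^4 + 3.5284*m^3 + 3.7452*m^2 + 0.4756*m + 0.6004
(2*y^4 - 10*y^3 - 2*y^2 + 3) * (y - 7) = 2*y^5 - 24*y^4 + 68*y^3 + 14*y^2 + 3*y - 21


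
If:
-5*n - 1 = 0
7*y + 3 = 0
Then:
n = -1/5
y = -3/7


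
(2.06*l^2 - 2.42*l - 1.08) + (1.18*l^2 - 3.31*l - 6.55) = 3.24*l^2 - 5.73*l - 7.63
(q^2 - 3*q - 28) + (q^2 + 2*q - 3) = 2*q^2 - q - 31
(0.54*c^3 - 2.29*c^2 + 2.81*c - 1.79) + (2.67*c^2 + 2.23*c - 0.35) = 0.54*c^3 + 0.38*c^2 + 5.04*c - 2.14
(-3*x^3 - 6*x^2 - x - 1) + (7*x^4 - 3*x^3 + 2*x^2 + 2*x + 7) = 7*x^4 - 6*x^3 - 4*x^2 + x + 6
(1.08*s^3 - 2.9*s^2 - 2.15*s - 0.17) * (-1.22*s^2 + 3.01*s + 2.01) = -1.3176*s^5 + 6.7888*s^4 - 3.9352*s^3 - 12.0931*s^2 - 4.8332*s - 0.3417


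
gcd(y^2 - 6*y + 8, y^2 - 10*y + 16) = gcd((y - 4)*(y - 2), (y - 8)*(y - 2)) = y - 2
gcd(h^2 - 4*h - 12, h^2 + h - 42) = h - 6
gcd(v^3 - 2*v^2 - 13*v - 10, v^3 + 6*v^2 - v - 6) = v + 1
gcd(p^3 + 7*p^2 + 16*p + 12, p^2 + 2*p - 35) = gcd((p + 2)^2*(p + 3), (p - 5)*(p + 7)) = 1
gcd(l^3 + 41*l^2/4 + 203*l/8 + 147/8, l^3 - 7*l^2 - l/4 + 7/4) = 1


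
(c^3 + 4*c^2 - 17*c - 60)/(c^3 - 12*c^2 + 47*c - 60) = (c^2 + 8*c + 15)/(c^2 - 8*c + 15)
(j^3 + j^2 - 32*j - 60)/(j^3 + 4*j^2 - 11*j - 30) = (j - 6)/(j - 3)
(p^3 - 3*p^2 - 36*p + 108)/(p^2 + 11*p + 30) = (p^2 - 9*p + 18)/(p + 5)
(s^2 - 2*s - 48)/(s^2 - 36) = (s - 8)/(s - 6)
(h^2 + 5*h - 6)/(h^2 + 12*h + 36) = (h - 1)/(h + 6)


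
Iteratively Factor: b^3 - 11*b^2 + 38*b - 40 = (b - 4)*(b^2 - 7*b + 10) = (b - 5)*(b - 4)*(b - 2)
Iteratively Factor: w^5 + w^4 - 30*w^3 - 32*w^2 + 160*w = (w + 4)*(w^4 - 3*w^3 - 18*w^2 + 40*w) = w*(w + 4)*(w^3 - 3*w^2 - 18*w + 40) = w*(w - 5)*(w + 4)*(w^2 + 2*w - 8) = w*(w - 5)*(w - 2)*(w + 4)*(w + 4)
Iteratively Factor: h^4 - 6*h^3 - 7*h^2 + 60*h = (h - 5)*(h^3 - h^2 - 12*h) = (h - 5)*(h + 3)*(h^2 - 4*h) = h*(h - 5)*(h + 3)*(h - 4)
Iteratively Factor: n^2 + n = (n)*(n + 1)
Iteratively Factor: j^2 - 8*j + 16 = (j - 4)*(j - 4)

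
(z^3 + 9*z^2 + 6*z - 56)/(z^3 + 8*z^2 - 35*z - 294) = (z^2 + 2*z - 8)/(z^2 + z - 42)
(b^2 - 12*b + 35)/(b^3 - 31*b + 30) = (b - 7)/(b^2 + 5*b - 6)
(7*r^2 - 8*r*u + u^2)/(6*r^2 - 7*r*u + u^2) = (7*r - u)/(6*r - u)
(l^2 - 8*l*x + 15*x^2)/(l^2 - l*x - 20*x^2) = (l - 3*x)/(l + 4*x)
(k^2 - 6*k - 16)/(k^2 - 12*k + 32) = (k + 2)/(k - 4)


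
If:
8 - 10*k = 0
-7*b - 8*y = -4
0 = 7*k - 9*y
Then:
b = -44/315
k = 4/5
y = 28/45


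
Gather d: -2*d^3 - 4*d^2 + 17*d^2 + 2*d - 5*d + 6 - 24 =-2*d^3 + 13*d^2 - 3*d - 18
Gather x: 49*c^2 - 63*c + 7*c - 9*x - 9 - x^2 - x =49*c^2 - 56*c - x^2 - 10*x - 9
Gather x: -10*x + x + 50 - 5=45 - 9*x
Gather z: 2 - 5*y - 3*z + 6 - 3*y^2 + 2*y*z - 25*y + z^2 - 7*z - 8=-3*y^2 - 30*y + z^2 + z*(2*y - 10)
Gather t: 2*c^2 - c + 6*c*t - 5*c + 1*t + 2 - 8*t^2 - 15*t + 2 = 2*c^2 - 6*c - 8*t^2 + t*(6*c - 14) + 4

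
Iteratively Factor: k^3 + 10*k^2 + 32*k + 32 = (k + 4)*(k^2 + 6*k + 8) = (k + 2)*(k + 4)*(k + 4)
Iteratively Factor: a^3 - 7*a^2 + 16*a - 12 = (a - 2)*(a^2 - 5*a + 6) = (a - 3)*(a - 2)*(a - 2)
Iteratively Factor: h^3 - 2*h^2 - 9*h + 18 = (h - 3)*(h^2 + h - 6) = (h - 3)*(h + 3)*(h - 2)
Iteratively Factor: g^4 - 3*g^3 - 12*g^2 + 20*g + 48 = (g + 2)*(g^3 - 5*g^2 - 2*g + 24) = (g + 2)^2*(g^2 - 7*g + 12) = (g - 3)*(g + 2)^2*(g - 4)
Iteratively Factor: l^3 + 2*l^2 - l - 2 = (l - 1)*(l^2 + 3*l + 2) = (l - 1)*(l + 1)*(l + 2)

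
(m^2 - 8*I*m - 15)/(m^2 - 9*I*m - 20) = (m - 3*I)/(m - 4*I)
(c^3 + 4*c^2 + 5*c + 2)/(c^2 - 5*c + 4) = (c^3 + 4*c^2 + 5*c + 2)/(c^2 - 5*c + 4)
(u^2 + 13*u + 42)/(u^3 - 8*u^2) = (u^2 + 13*u + 42)/(u^2*(u - 8))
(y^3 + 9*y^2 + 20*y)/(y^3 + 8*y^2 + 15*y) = (y + 4)/(y + 3)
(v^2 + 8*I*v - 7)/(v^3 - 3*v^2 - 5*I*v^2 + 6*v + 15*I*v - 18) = (v + 7*I)/(v^2 + v*(-3 - 6*I) + 18*I)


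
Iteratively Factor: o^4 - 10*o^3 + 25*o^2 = (o - 5)*(o^3 - 5*o^2) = o*(o - 5)*(o^2 - 5*o) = o*(o - 5)^2*(o)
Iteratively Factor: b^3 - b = (b)*(b^2 - 1) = b*(b + 1)*(b - 1)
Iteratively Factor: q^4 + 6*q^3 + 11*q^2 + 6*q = (q + 1)*(q^3 + 5*q^2 + 6*q) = q*(q + 1)*(q^2 + 5*q + 6) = q*(q + 1)*(q + 2)*(q + 3)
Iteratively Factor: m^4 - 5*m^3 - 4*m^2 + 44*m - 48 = (m - 2)*(m^3 - 3*m^2 - 10*m + 24) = (m - 2)*(m + 3)*(m^2 - 6*m + 8) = (m - 4)*(m - 2)*(m + 3)*(m - 2)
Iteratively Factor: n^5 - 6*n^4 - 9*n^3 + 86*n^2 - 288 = (n + 2)*(n^4 - 8*n^3 + 7*n^2 + 72*n - 144) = (n - 3)*(n + 2)*(n^3 - 5*n^2 - 8*n + 48) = (n - 3)*(n + 2)*(n + 3)*(n^2 - 8*n + 16) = (n - 4)*(n - 3)*(n + 2)*(n + 3)*(n - 4)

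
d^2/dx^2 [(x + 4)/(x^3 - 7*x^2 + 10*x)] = 2*(3*x^5 + 3*x^4 - 185*x^3 + 708*x^2 - 840*x + 400)/(x^3*(x^6 - 21*x^5 + 177*x^4 - 763*x^3 + 1770*x^2 - 2100*x + 1000))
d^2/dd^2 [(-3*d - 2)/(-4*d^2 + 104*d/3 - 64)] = 3*(9*(8 - 3*d)*(3*d^2 - 26*d + 48) + 4*(3*d - 13)^2*(3*d + 2))/(2*(3*d^2 - 26*d + 48)^3)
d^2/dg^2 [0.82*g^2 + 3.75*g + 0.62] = 1.64000000000000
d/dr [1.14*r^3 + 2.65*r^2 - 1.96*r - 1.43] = 3.42*r^2 + 5.3*r - 1.96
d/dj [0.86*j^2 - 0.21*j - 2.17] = 1.72*j - 0.21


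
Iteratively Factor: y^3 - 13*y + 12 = (y - 3)*(y^2 + 3*y - 4) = (y - 3)*(y + 4)*(y - 1)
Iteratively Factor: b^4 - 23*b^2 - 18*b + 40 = (b - 5)*(b^3 + 5*b^2 + 2*b - 8) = (b - 5)*(b + 4)*(b^2 + b - 2) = (b - 5)*(b - 1)*(b + 4)*(b + 2)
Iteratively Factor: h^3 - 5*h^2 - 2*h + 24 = (h + 2)*(h^2 - 7*h + 12) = (h - 4)*(h + 2)*(h - 3)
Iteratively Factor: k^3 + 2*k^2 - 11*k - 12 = (k + 4)*(k^2 - 2*k - 3) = (k + 1)*(k + 4)*(k - 3)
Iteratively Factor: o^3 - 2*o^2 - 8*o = (o + 2)*(o^2 - 4*o) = (o - 4)*(o + 2)*(o)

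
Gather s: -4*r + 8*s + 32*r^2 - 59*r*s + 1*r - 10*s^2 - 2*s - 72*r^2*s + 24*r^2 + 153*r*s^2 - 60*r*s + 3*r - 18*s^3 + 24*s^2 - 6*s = 56*r^2 - 18*s^3 + s^2*(153*r + 14) + s*(-72*r^2 - 119*r)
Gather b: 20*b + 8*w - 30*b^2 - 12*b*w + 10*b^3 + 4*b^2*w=10*b^3 + b^2*(4*w - 30) + b*(20 - 12*w) + 8*w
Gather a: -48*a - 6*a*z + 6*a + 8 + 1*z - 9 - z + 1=a*(-6*z - 42)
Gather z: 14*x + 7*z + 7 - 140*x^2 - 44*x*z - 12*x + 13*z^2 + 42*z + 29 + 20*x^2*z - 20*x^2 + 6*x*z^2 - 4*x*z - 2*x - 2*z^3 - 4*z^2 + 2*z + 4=-160*x^2 - 2*z^3 + z^2*(6*x + 9) + z*(20*x^2 - 48*x + 51) + 40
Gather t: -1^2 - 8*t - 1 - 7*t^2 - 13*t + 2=-7*t^2 - 21*t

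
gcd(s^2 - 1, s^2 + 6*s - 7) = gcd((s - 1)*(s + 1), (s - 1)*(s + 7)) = s - 1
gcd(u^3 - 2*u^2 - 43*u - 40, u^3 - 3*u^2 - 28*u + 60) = u + 5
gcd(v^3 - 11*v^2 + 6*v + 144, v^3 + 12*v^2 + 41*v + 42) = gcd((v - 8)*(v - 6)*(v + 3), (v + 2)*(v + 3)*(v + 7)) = v + 3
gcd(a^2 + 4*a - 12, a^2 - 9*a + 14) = a - 2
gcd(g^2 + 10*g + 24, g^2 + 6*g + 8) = g + 4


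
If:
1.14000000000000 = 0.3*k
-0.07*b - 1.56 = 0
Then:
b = -22.29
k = 3.80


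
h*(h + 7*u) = h^2 + 7*h*u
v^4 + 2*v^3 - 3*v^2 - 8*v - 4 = (v - 2)*(v + 1)^2*(v + 2)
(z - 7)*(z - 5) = z^2 - 12*z + 35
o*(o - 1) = o^2 - o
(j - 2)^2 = j^2 - 4*j + 4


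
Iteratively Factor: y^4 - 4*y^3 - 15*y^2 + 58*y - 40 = (y - 1)*(y^3 - 3*y^2 - 18*y + 40) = (y - 2)*(y - 1)*(y^2 - y - 20) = (y - 2)*(y - 1)*(y + 4)*(y - 5)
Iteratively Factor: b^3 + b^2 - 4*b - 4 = (b + 2)*(b^2 - b - 2) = (b - 2)*(b + 2)*(b + 1)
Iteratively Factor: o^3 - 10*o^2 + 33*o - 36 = (o - 3)*(o^2 - 7*o + 12) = (o - 4)*(o - 3)*(o - 3)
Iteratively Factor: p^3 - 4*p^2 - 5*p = (p + 1)*(p^2 - 5*p) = p*(p + 1)*(p - 5)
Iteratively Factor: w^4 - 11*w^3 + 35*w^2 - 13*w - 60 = (w - 5)*(w^3 - 6*w^2 + 5*w + 12) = (w - 5)*(w + 1)*(w^2 - 7*w + 12) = (w - 5)*(w - 4)*(w + 1)*(w - 3)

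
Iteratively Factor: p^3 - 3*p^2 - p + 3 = (p - 1)*(p^2 - 2*p - 3) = (p - 3)*(p - 1)*(p + 1)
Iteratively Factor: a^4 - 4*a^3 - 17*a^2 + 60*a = (a + 4)*(a^3 - 8*a^2 + 15*a) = (a - 5)*(a + 4)*(a^2 - 3*a) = a*(a - 5)*(a + 4)*(a - 3)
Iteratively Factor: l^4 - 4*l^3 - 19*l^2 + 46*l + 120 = (l + 3)*(l^3 - 7*l^2 + 2*l + 40) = (l - 4)*(l + 3)*(l^2 - 3*l - 10) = (l - 4)*(l + 2)*(l + 3)*(l - 5)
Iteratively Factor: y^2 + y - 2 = (y + 2)*(y - 1)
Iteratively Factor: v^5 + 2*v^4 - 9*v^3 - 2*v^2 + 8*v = (v + 4)*(v^4 - 2*v^3 - v^2 + 2*v) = (v - 2)*(v + 4)*(v^3 - v) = v*(v - 2)*(v + 4)*(v^2 - 1) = v*(v - 2)*(v + 1)*(v + 4)*(v - 1)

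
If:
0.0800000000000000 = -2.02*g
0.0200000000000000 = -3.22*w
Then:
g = -0.04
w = -0.01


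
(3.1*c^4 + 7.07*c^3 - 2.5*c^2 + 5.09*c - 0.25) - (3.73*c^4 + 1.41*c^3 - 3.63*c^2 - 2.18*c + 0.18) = -0.63*c^4 + 5.66*c^3 + 1.13*c^2 + 7.27*c - 0.43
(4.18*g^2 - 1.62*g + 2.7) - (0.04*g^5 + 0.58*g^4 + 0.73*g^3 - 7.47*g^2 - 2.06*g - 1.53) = -0.04*g^5 - 0.58*g^4 - 0.73*g^3 + 11.65*g^2 + 0.44*g + 4.23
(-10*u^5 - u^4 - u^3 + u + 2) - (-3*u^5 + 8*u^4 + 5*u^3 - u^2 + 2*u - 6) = -7*u^5 - 9*u^4 - 6*u^3 + u^2 - u + 8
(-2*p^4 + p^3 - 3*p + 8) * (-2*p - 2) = 4*p^5 + 2*p^4 - 2*p^3 + 6*p^2 - 10*p - 16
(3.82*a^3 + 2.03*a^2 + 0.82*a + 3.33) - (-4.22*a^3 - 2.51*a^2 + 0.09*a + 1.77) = 8.04*a^3 + 4.54*a^2 + 0.73*a + 1.56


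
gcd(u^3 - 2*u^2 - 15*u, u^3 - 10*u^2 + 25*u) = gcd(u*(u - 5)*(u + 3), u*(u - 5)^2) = u^2 - 5*u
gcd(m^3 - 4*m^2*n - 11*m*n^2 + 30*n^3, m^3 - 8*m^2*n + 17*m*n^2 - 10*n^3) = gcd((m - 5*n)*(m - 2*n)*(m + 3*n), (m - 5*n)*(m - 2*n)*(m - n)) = m^2 - 7*m*n + 10*n^2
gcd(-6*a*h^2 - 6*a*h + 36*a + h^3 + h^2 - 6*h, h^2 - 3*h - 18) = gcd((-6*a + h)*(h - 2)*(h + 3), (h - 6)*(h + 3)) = h + 3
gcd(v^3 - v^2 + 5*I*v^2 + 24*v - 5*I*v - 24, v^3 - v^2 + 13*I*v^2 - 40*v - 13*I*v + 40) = v^2 + v*(-1 + 8*I) - 8*I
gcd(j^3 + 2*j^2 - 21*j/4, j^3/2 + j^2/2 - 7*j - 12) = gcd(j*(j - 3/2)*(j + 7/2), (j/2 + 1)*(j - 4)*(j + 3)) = 1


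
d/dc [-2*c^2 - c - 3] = -4*c - 1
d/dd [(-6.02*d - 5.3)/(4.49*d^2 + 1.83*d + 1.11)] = (27.0298*d^2 + 47.594*d + 3.0168)/(20.1601*d^4 + 16.4334*d^3 + 13.3167*d^2 + 4.0626*d + 1.2321)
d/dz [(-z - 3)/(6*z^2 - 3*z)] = (2*z^2 + 12*z - 3)/(3*z^2*(4*z^2 - 4*z + 1))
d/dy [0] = 0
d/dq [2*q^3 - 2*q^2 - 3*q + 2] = 6*q^2 - 4*q - 3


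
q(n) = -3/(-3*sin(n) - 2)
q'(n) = -9*cos(n)/(-3*sin(n) - 2)^2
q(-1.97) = -3.93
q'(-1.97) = 5.99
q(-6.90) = 11.33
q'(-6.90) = -104.80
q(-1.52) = -3.01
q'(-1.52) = -0.46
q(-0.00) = 1.50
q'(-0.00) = -2.25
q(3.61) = 4.65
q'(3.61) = 19.27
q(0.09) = 1.32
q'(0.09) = -1.74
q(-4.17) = 0.66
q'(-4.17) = 0.22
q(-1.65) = -3.03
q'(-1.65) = 0.73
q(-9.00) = 3.93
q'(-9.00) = 14.06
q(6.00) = 2.58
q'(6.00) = -6.40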